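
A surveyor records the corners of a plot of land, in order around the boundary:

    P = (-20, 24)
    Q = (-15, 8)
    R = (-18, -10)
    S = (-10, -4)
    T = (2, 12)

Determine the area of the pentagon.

Σ = (200) + (294) + (-28) + (-112) + (288) = 642
Area = |Σ|/2 = 321.

321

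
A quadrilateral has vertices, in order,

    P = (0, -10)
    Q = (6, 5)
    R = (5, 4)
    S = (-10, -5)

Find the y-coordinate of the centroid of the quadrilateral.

-304/87

Apply the shoelace (surveyor's) formula. First the cross-terms c_i = x_i·y_{i+1} − x_{i+1}·y_i:
  60, -1, 15, 100  ⇒  2A = 174, A = 87.
Then Σ (y_i + y_{i+1})·c_i = -1824, so ȳ = -1824 / (6·87) = -304/87.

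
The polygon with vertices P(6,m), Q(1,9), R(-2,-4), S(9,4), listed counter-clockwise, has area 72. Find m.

Write out the shoelace sum; only the two edges meeting at P involve m:
2·Area = [(9·m − 6·4) + (6·9 − 1·m)] + 42
       = 8·m + 72 = 144
⇒ m = 9.

9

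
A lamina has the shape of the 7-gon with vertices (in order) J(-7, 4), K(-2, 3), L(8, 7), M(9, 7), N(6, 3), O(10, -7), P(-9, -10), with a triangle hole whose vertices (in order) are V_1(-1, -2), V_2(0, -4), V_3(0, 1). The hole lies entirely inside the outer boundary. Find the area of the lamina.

204.5

Outer boundary:
Cross-terms: -13, -38, -7, -15, -72, -163, -106  ⇒  Σ = -414
Area = |Σ|/2 = 207.
Hole:
Apply the shoelace formula: 2A = Σ (x_i·y_{i+1} − x_{i+1}·y_i), indices taken mod 3.
Σ = (4) + (0) + (1) = 5
Area = |Σ|/2 = 2.5.
Net area = 207 − 2.5 = 204.5.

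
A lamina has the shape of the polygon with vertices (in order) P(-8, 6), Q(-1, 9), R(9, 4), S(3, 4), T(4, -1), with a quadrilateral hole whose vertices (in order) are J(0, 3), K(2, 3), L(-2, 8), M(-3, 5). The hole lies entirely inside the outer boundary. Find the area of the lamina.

54.5

Outer boundary:
Apply the surveyor's formula: 2A = Σ (x_i·y_{i+1} − x_{i+1}·y_i), indices taken mod 5.
Σ = (-66) + (-85) + (24) + (-19) + (16) = -130
Area = |Σ|/2 = 65.
Hole:
Σ = (-6) + (22) + (14) + (-9) = 21
Area = |Σ|/2 = 10.5.
Net area = 65 − 10.5 = 54.5.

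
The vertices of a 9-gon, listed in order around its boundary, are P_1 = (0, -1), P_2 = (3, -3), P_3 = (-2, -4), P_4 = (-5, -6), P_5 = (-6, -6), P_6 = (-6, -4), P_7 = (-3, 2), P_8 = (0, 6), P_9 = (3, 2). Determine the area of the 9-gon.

Apply the shoelace formula: 2A = Σ (x_i·y_{i+1} − x_{i+1}·y_i), indices taken mod 9.
Σ = (3) + (-18) + (-8) + (-6) + (-12) + (-24) + (-18) + (-18) + (-3) = -104
Area = |Σ|/2 = 52.

52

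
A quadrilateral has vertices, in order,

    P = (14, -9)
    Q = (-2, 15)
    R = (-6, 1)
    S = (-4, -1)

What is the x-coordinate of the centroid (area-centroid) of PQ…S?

100/51

Apply the surveyor's formula. First the cross-terms c_i = x_i·y_{i+1} − x_{i+1}·y_i:
  192, 88, 10, 50  ⇒  2A = 340, A = 170.
Then Σ (x_i + x_{i+1})·c_i = 2000, so x̄ = 2000 / (6·170) = 100/51.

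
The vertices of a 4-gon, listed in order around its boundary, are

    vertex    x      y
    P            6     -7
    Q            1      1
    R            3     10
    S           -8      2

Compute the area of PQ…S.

75

Apply the surveyor's formula: 2A = Σ (x_i·y_{i+1} − x_{i+1}·y_i), indices taken mod 4.
Σ = (13) + (7) + (86) + (44) = 150
Area = |Σ|/2 = 75.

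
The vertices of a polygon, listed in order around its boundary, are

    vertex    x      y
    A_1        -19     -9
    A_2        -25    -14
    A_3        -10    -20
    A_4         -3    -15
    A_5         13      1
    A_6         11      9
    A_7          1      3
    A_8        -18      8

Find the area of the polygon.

594.5

Σ = (41) + (360) + (90) + (192) + (106) + (24) + (62) + (314) = 1189
Area = |Σ|/2 = 594.5.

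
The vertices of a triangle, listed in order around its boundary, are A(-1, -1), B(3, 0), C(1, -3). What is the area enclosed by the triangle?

5

Σ = (3) + (-9) + (-4) = -10
Area = |Σ|/2 = 5.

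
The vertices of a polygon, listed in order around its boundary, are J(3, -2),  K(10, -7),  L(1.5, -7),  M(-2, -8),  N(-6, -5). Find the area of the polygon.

Apply the surveyor's formula: 2A = Σ (x_i·y_{i+1} − x_{i+1}·y_i), indices taken mod 5.
Σ = (-1) + (-59.5) + (-26) + (-38) + (27) = -97.5
Area = |Σ|/2 = 48.75.

48.75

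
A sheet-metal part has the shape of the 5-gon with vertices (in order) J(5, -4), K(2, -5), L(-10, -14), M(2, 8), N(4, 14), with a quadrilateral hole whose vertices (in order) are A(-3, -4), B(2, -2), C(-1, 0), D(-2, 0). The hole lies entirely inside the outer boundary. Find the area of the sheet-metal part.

Outer boundary:
Cross-terms: -17, -78, -52, -4, -86  ⇒  Σ = -237
Area = |Σ|/2 = 118.5.
Hole:
A→B: (-3)(-2) − (2)(-4) = 14
B→C: (2)(0) − (-1)(-2) = -2
C→D: (-1)(0) − (-2)(0) = 0
D→A: (-2)(-4) − (-3)(0) = 8
Σ = 20
Area = |Σ|/2 = 10.
Net area = 118.5 − 10 = 108.5.

108.5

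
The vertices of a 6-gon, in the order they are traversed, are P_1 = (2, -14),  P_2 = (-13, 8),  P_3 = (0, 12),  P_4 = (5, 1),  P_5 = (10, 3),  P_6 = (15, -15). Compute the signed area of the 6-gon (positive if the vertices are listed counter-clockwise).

Apply the surveyor's formula: 2A = Σ (x_i·y_{i+1} − x_{i+1}·y_i), indices taken mod 6.
Σ = (-166) + (-156) + (-60) + (5) + (-195) + (-180) = -752
Signed area = Σ/2 = -376 (negative ⇒ clockwise traversal).

-376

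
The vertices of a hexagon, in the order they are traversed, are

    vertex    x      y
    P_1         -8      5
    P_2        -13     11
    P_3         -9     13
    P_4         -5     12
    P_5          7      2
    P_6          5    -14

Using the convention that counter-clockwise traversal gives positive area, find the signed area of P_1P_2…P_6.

Apply the shoelace (surveyor's) formula: 2A = Σ (x_i·y_{i+1} − x_{i+1}·y_i), indices taken mod 6.
Σ = (-23) + (-70) + (-43) + (-94) + (-108) + (-87) = -425
Signed area = Σ/2 = -212.5 (negative ⇒ clockwise traversal).

-212.5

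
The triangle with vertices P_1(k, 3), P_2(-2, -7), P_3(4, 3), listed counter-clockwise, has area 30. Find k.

-2

Write out the shoelace sum; only the two edges meeting at P_1 involve k:
2·Area = [(4·3 − k·3) + (k·(-7) − (-2)·3)] + 22
       = -10·k + 40 = 60
⇒ k = -2.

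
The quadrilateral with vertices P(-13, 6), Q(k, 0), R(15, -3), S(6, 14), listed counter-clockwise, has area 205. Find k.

Write out the shoelace sum; only the two edges meeting at Q involve k:
2·Area = [((-13)·0 − k·6) + (k·(-3) − 15·0)] + 446
       = -9·k + 446 = 410
⇒ k = 4.

4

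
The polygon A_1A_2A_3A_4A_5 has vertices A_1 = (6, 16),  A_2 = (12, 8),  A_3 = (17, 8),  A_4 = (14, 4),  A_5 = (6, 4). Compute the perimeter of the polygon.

|A_1A_2| = √((6)² + (-8)²) = √100 = 10
|A_2A_3| = √((5)² + (0)²) = √25 = 5
|A_3A_4| = √((-3)² + (-4)²) = √25 = 5
|A_4A_5| = √((-8)² + (0)²) = √64 = 8
|A_5A_1| = √((0)² + (12)²) = √144 = 12
Perimeter = 10 + 5 + 5 + 8 + 12 = 40.

40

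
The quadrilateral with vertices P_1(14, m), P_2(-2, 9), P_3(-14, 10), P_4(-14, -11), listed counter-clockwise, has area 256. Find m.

14

The doubled signed area Σ (x_i y_{i+1} − x_{i+1} y_i) is linear in m.
With m=0 it equals 680; the coefficient of m is -12 (from the two edges through P_1).
So -12·m + 680 = 2·256 = 512 ⇒ m = 14.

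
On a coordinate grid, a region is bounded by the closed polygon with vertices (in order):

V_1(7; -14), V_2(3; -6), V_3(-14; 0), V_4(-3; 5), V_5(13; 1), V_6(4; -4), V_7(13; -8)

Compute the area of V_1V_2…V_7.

192

Apply the shoelace (surveyor's) formula: 2A = Σ (x_i·y_{i+1} − x_{i+1}·y_i), indices taken mod 7.
V_1→V_2: (7)(-6) − (3)(-14) = 0
V_2→V_3: (3)(0) − (-14)(-6) = -84
V_3→V_4: (-14)(5) − (-3)(0) = -70
V_4→V_5: (-3)(1) − (13)(5) = -68
V_5→V_6: (13)(-4) − (4)(1) = -56
V_6→V_7: (4)(-8) − (13)(-4) = 20
V_7→V_1: (13)(-14) − (7)(-8) = -126
Σ = -384
Area = |Σ|/2 = 192.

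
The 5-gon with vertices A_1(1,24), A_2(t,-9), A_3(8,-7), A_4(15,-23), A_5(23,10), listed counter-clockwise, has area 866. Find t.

The doubled signed area Σ (x_i y_{i+1} − x_{i+1} y_i) is linear in t.
With t=0 it equals 1205; the coefficient of t is -31 (from the two edges through A_2).
So -31·t + 1205 = 2·866 = 1732 ⇒ t = -17.

-17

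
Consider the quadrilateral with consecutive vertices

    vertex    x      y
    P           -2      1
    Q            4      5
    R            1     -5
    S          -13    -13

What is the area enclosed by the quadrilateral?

Apply the shoelace formula: 2A = Σ (x_i·y_{i+1} − x_{i+1}·y_i), indices taken mod 4.
P→Q: (-2)(5) − (4)(1) = -14
Q→R: (4)(-5) − (1)(5) = -25
R→S: (1)(-13) − (-13)(-5) = -78
S→P: (-13)(1) − (-2)(-13) = -39
Σ = -156
Area = |Σ|/2 = 78.

78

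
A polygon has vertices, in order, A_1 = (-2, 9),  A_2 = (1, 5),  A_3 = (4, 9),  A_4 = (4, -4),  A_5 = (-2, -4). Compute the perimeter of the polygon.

|A_1A_2| = √((3)² + (-4)²) = √25 = 5
|A_2A_3| = √((3)² + (4)²) = √25 = 5
|A_3A_4| = √((0)² + (-13)²) = √169 = 13
|A_4A_5| = √((-6)² + (0)²) = √36 = 6
|A_5A_1| = √((0)² + (13)²) = √169 = 13
Perimeter = 5 + 5 + 13 + 6 + 13 = 42.

42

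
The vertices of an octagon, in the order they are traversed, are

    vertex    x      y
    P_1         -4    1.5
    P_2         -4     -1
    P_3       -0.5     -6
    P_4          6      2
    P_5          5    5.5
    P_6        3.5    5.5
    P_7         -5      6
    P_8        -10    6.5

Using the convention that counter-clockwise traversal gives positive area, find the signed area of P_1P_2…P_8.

Cross-terms: 10, 23.5, 35, 23, 8.25, 48.5, 27.5, 11  ⇒  Σ = 186.75
Signed area = Σ/2 = 93.375 (positive ⇒ counter-clockwise traversal).

93.375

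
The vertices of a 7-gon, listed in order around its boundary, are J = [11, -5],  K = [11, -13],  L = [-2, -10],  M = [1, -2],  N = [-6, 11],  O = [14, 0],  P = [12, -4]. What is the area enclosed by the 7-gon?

Apply Gauss's area formula: 2A = Σ (x_i·y_{i+1} − x_{i+1}·y_i), indices taken mod 7.
Σ = (-88) + (-136) + (14) + (-1) + (-154) + (-56) + (-16) = -437
Area = |Σ|/2 = 218.5.

218.5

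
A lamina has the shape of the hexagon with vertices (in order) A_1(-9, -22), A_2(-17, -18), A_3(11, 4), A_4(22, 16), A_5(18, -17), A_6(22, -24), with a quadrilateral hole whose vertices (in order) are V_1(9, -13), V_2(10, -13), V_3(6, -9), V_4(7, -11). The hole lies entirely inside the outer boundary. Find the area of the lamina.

Outer boundary:
Σ = (-212) + (130) + (88) + (-662) + (-58) + (-700) = -1414
Area = |Σ|/2 = 707.
Hole:
Apply Gauss's area formula: 2A = Σ (x_i·y_{i+1} − x_{i+1}·y_i), indices taken mod 4.
Cross-terms: 13, -12, -3, 8  ⇒  Σ = 6
Area = |Σ|/2 = 3.
Net area = 707 − 3 = 704.

704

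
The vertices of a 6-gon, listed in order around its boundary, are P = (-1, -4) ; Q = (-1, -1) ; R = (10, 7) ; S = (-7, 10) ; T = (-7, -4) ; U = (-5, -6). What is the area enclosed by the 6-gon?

141.5

Apply the shoelace (surveyor's) formula: 2A = Σ (x_i·y_{i+1} − x_{i+1}·y_i), indices taken mod 6.
Σ = (-3) + (3) + (149) + (98) + (22) + (14) = 283
Area = |Σ|/2 = 141.5.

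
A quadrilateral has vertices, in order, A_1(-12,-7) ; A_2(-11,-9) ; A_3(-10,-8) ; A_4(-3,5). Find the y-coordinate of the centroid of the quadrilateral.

-67/18

Apply the shoelace (surveyor's) formula. First the cross-terms c_i = x_i·y_{i+1} − x_{i+1}·y_i:
  31, -2, -74, 81  ⇒  2A = 36, A = 18.
Then Σ (y_i + y_{i+1})·c_i = -402, so ȳ = -402 / (6·18) = -67/18.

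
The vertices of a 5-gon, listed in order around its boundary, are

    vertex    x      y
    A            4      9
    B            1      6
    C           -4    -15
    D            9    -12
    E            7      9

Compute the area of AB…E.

199.5

Apply the shoelace (surveyor's) formula: 2A = Σ (x_i·y_{i+1} − x_{i+1}·y_i), indices taken mod 5.
Cross-terms: 15, 9, 183, 165, 27  ⇒  Σ = 399
Area = |Σ|/2 = 199.5.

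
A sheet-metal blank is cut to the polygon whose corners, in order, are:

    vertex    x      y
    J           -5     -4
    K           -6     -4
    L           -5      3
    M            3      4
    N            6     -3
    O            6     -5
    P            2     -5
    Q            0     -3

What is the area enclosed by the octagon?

78.5

Cross-terms: -4, -38, -29, -33, -12, -20, -6, -15  ⇒  Σ = -157
Area = |Σ|/2 = 78.5.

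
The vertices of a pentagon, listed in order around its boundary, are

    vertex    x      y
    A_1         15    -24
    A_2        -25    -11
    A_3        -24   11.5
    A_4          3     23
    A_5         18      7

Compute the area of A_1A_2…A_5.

Σ = (-765) + (-551.5) + (-586.5) + (-393) + (-537) = -2833
Area = |Σ|/2 = 1416.5.

1416.5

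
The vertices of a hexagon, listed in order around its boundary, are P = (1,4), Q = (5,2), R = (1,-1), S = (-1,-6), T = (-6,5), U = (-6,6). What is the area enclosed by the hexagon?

Σ = (-18) + (-7) + (-7) + (-41) + (-6) + (-30) = -109
Area = |Σ|/2 = 54.5.

54.5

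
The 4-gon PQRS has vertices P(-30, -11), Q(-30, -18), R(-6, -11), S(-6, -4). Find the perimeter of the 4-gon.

64

|PQ| = √((0)² + (-7)²) = √49 = 7
|QR| = √((24)² + (7)²) = √625 = 25
|RS| = √((0)² + (7)²) = √49 = 7
|SP| = √((-24)² + (-7)²) = √625 = 25
Perimeter = 7 + 25 + 7 + 25 = 64.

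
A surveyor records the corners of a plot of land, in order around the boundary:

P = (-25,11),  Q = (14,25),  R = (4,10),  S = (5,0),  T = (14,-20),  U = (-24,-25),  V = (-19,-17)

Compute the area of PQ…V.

P→Q: (-25)(25) − (14)(11) = -779
Q→R: (14)(10) − (4)(25) = 40
R→S: (4)(0) − (5)(10) = -50
S→T: (5)(-20) − (14)(0) = -100
T→U: (14)(-25) − (-24)(-20) = -830
U→V: (-24)(-17) − (-19)(-25) = -67
V→P: (-19)(11) − (-25)(-17) = -634
Σ = -2420
Area = |Σ|/2 = 1210.

1210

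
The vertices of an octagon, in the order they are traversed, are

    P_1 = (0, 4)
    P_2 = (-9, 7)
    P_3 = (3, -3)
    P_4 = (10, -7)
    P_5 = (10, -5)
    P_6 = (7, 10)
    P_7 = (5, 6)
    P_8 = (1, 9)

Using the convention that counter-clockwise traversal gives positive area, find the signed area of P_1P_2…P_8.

P_1→P_2: (0)(7) − (-9)(4) = 36
P_2→P_3: (-9)(-3) − (3)(7) = 6
P_3→P_4: (3)(-7) − (10)(-3) = 9
P_4→P_5: (10)(-5) − (10)(-7) = 20
P_5→P_6: (10)(10) − (7)(-5) = 135
P_6→P_7: (7)(6) − (5)(10) = -8
P_7→P_8: (5)(9) − (1)(6) = 39
P_8→P_1: (1)(4) − (0)(9) = 4
Σ = 241
Signed area = Σ/2 = 120.5 (positive ⇒ counter-clockwise traversal).

120.5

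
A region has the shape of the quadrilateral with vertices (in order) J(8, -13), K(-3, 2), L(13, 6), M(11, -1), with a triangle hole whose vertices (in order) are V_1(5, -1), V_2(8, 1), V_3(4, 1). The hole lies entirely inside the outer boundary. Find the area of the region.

Outer boundary:
Cross-terms: -23, -44, -79, -135  ⇒  Σ = -281
Area = |Σ|/2 = 140.5.
Hole:
Apply the surveyor's formula: 2A = Σ (x_i·y_{i+1} − x_{i+1}·y_i), indices taken mod 3.
Σ = (13) + (4) + (-9) = 8
Area = |Σ|/2 = 4.
Net area = 140.5 − 4 = 136.5.

136.5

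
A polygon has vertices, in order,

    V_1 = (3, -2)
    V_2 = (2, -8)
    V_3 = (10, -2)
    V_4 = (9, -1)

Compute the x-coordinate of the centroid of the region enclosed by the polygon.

Apply the shoelace (surveyor's) formula. First the cross-terms c_i = x_i·y_{i+1} − x_{i+1}·y_i:
  -20, 76, 8, -15  ⇒  2A = 49, A = 24.5.
Then Σ (x_i + x_{i+1})·c_i = 784, so x̄ = 784 / (6·24.5) = 16/3.

16/3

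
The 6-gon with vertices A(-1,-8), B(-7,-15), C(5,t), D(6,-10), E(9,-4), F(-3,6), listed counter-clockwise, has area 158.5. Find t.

-15

Write out the shoelace sum; only the two edges meeting at C involve t:
2·Area = [((-7)·t − 5·(-15)) + (5·(-10) − 6·t)] + 97
       = -13·t + 122 = 317
⇒ t = -15.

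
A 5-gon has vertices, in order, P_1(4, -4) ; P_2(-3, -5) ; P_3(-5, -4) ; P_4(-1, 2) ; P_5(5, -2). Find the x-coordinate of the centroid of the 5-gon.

-16/237

Apply the shoelace (surveyor's) formula. First the cross-terms c_i = x_i·y_{i+1} − x_{i+1}·y_i:
  -32, -13, -14, -8, -12  ⇒  2A = -79, A = -39.5.
Then Σ (x_i + x_{i+1})·c_i = 16, so x̄ = 16 / (6·(-39.5)) = -16/237.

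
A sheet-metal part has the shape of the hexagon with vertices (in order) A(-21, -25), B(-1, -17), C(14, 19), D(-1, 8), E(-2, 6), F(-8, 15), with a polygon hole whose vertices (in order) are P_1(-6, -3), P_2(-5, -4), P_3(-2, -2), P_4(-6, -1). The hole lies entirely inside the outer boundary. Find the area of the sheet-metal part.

Outer boundary:
Σ = (332) + (219) + (131) + (10) + (18) + (515) = 1225
Area = |Σ|/2 = 612.5.
Hole:
Apply the surveyor's formula: 2A = Σ (x_i·y_{i+1} − x_{i+1}·y_i), indices taken mod 4.
P_1→P_2: (-6)(-4) − (-5)(-3) = 9
P_2→P_3: (-5)(-2) − (-2)(-4) = 2
P_3→P_4: (-2)(-1) − (-6)(-2) = -10
P_4→P_1: (-6)(-3) − (-6)(-1) = 12
Σ = 13
Area = |Σ|/2 = 6.5.
Net area = 612.5 − 6.5 = 606.

606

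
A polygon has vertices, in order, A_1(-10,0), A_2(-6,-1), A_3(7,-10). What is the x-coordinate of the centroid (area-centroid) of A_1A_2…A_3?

-3

Apply Gauss's area formula. First the cross-terms c_i = x_i·y_{i+1} − x_{i+1}·y_i:
  10, 67, -100  ⇒  2A = -23, A = -11.5.
Then Σ (x_i + x_{i+1})·c_i = 207, so x̄ = 207 / (6·(-11.5)) = -3.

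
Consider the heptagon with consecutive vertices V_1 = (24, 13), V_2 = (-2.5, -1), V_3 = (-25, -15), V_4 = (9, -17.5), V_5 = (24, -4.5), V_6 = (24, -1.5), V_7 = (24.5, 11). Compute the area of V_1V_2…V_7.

700.125

V_1→V_2: (24)(-1) − (-2.5)(13) = 8.5
V_2→V_3: (-2.5)(-15) − (-25)(-1) = 12.5
V_3→V_4: (-25)(-17.5) − (9)(-15) = 572.5
V_4→V_5: (9)(-4.5) − (24)(-17.5) = 379.5
V_5→V_6: (24)(-1.5) − (24)(-4.5) = 72
V_6→V_7: (24)(11) − (24.5)(-1.5) = 300.75
V_7→V_1: (24.5)(13) − (24)(11) = 54.5
Σ = 1400.25
Area = |Σ|/2 = 700.125.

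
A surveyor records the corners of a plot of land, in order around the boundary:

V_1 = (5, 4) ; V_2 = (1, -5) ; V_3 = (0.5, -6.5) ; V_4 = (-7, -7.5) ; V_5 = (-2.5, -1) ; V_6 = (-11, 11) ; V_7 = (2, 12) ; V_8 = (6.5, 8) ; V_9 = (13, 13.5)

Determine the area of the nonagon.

Apply the shoelace (surveyor's) formula: 2A = Σ (x_i·y_{i+1} − x_{i+1}·y_i), indices taken mod 9.
Σ = (-29) + (-4) + (-49.25) + (-11.75) + (-38.5) + (-154) + (-62) + (-16.25) + (-15.5) = -380.25
Area = |Σ|/2 = 190.125.

190.125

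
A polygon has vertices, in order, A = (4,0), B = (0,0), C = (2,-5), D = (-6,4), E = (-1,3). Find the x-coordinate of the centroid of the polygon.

-25/24

Apply the surveyor's formula. First the cross-terms c_i = x_i·y_{i+1} − x_{i+1}·y_i:
  0, 0, -22, -14, -12  ⇒  2A = -48, A = -24.
Then Σ (x_i + x_{i+1})·c_i = 150, so x̄ = 150 / (6·(-24)) = -25/24.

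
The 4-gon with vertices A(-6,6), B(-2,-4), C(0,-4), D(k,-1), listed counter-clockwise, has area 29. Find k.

The doubled signed area Σ (x_i y_{i+1} − x_{i+1} y_i) is linear in k.
With k=0 it equals 38; the coefficient of k is 10 (from the two edges through D).
So 10·k + 38 = 2·29 = 58 ⇒ k = 2.

2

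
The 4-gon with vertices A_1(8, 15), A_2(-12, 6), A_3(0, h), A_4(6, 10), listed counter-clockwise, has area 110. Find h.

The doubled signed area Σ (x_i y_{i+1} − x_{i+1} y_i) is linear in h.
With h=0 it equals 238; the coefficient of h is -18 (from the two edges through A_3).
So -18·h + 238 = 2·110 = 220 ⇒ h = 1.

1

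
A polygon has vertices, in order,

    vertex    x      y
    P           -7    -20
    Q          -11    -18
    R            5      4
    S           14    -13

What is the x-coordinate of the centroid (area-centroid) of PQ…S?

58/27

Apply Gauss's area formula. First the cross-terms c_i = x_i·y_{i+1} − x_{i+1}·y_i:
  -94, 46, -121, -371  ⇒  2A = -540, A = -270.
Then Σ (x_i + x_{i+1})·c_i = -3480, so x̄ = -3480 / (6·(-270)) = 58/27.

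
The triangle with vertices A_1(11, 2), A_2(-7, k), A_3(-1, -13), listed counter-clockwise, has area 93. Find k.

The doubled signed area Σ (x_i y_{i+1} − x_{i+1} y_i) is linear in k.
With k=0 it equals 246; the coefficient of k is 12 (from the two edges through A_2).
So 12·k + 246 = 2·93 = 186 ⇒ k = -5.

-5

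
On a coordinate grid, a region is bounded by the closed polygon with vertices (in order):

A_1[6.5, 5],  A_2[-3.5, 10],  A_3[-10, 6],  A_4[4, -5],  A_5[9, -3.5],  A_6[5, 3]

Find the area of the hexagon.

Apply Gauss's area formula: 2A = Σ (x_i·y_{i+1} − x_{i+1}·y_i), indices taken mod 6.
A_1→A_2: (6.5)(10) − (-3.5)(5) = 82.5
A_2→A_3: (-3.5)(6) − (-10)(10) = 79
A_3→A_4: (-10)(-5) − (4)(6) = 26
A_4→A_5: (4)(-3.5) − (9)(-5) = 31
A_5→A_6: (9)(3) − (5)(-3.5) = 44.5
A_6→A_1: (5)(5) − (6.5)(3) = 5.5
Σ = 268.5
Area = |Σ|/2 = 134.25.

134.25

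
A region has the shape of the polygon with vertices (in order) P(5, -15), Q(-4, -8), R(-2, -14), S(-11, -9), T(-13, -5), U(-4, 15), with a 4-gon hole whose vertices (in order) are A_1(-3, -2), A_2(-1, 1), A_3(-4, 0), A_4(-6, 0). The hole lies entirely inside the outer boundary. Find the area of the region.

Outer boundary:
P→Q: (5)(-8) − (-4)(-15) = -100
Q→R: (-4)(-14) − (-2)(-8) = 40
R→S: (-2)(-9) − (-11)(-14) = -136
S→T: (-11)(-5) − (-13)(-9) = -62
T→U: (-13)(15) − (-4)(-5) = -215
U→P: (-4)(-15) − (5)(15) = -15
Σ = -488
Area = |Σ|/2 = 244.
Hole:
Apply Gauss's area formula: 2A = Σ (x_i·y_{i+1} − x_{i+1}·y_i), indices taken mod 4.
Cross-terms: -5, 4, 0, 12  ⇒  Σ = 11
Area = |Σ|/2 = 5.5.
Net area = 244 − 5.5 = 238.5.

238.5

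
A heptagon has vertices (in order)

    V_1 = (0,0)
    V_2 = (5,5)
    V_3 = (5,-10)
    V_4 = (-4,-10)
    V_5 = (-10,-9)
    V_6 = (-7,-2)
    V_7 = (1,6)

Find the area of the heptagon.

156

Σ = (0) + (-75) + (-90) + (-64) + (-43) + (-40) + (0) = -312
Area = |Σ|/2 = 156.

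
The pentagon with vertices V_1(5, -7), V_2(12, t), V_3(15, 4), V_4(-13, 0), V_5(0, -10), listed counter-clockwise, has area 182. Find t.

The doubled signed area Σ (x_i y_{i+1} − x_{i+1} y_i) is linear in t.
With t=0 it equals 364; the coefficient of t is -10 (from the two edges through V_2).
So -10·t + 364 = 2·182 = 364 ⇒ t = 0.

0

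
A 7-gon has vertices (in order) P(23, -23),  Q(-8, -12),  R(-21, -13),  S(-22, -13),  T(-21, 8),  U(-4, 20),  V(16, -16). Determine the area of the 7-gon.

Apply Gauss's area formula: 2A = Σ (x_i·y_{i+1} − x_{i+1}·y_i), indices taken mod 7.
Σ = (-460) + (-148) + (-13) + (-449) + (-388) + (-256) + (0) = -1714
Area = |Σ|/2 = 857.

857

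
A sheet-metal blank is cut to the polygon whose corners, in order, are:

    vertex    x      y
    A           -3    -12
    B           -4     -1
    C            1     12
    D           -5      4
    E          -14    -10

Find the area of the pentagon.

A→B: (-3)(-1) − (-4)(-12) = -45
B→C: (-4)(12) − (1)(-1) = -47
C→D: (1)(4) − (-5)(12) = 64
D→E: (-5)(-10) − (-14)(4) = 106
E→A: (-14)(-12) − (-3)(-10) = 138
Σ = 216
Area = |Σ|/2 = 108.

108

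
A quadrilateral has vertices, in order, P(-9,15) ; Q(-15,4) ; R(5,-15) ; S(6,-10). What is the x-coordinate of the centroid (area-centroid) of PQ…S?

-439/93

Apply the surveyor's formula. First the cross-terms c_i = x_i·y_{i+1} − x_{i+1}·y_i:
  189, 205, 40, 0  ⇒  2A = 434, A = 217.
Then Σ (x_i + x_{i+1})·c_i = -6146, so x̄ = -6146 / (6·217) = -439/93.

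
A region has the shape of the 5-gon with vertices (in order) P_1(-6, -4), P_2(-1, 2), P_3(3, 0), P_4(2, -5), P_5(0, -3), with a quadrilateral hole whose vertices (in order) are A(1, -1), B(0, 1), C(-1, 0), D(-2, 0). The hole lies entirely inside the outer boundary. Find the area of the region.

Outer boundary:
Apply the surveyor's formula: 2A = Σ (x_i·y_{i+1} − x_{i+1}·y_i), indices taken mod 5.
Σ = (-16) + (-6) + (-15) + (-6) + (-18) = -61
Area = |Σ|/2 = 30.5.
Hole:
Apply the shoelace formula: 2A = Σ (x_i·y_{i+1} − x_{i+1}·y_i), indices taken mod 4.
Cross-terms: 1, 1, 0, 2  ⇒  Σ = 4
Area = |Σ|/2 = 2.
Net area = 30.5 − 2 = 28.5.

28.5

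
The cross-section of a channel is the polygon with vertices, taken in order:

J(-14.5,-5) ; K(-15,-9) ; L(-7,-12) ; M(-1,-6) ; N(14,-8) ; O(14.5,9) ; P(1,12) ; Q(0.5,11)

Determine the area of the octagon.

Apply Gauss's area formula: 2A = Σ (x_i·y_{i+1} − x_{i+1}·y_i), indices taken mod 8.
Cross-terms: 55.5, 117, 30, 92, 242, 165, 5, 157  ⇒  Σ = 863.5
Area = |Σ|/2 = 431.75.

431.75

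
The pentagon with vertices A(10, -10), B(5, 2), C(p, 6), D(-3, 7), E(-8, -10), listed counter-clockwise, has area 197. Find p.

The doubled signed area Σ (x_i y_{i+1} − x_{i+1} y_i) is linear in p.
With p=0 it equals 384; the coefficient of p is 5 (from the two edges through C).
So 5·p + 384 = 2·197 = 394 ⇒ p = 2.

2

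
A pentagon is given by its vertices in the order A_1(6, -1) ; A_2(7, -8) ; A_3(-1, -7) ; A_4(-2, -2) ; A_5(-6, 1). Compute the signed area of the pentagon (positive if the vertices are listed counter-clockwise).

-62

Apply the shoelace (surveyor's) formula: 2A = Σ (x_i·y_{i+1} − x_{i+1}·y_i), indices taken mod 5.
Σ = (-41) + (-57) + (-12) + (-14) + (0) = -124
Signed area = Σ/2 = -62 (negative ⇒ clockwise traversal).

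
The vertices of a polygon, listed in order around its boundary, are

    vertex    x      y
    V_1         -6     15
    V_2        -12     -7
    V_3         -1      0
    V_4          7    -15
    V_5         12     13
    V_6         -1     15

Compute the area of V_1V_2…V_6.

Apply the shoelace formula: 2A = Σ (x_i·y_{i+1} − x_{i+1}·y_i), indices taken mod 6.
V_1→V_2: (-6)(-7) − (-12)(15) = 222
V_2→V_3: (-12)(0) − (-1)(-7) = -7
V_3→V_4: (-1)(-15) − (7)(0) = 15
V_4→V_5: (7)(13) − (12)(-15) = 271
V_5→V_6: (12)(15) − (-1)(13) = 193
V_6→V_1: (-1)(15) − (-6)(15) = 75
Σ = 769
Area = |Σ|/2 = 384.5.

384.5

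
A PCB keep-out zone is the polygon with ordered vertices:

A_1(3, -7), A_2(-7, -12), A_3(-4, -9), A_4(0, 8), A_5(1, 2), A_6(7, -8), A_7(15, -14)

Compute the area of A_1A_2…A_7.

Apply Gauss's area formula: 2A = Σ (x_i·y_{i+1} − x_{i+1}·y_i), indices taken mod 7.
A_1→A_2: (3)(-12) − (-7)(-7) = -85
A_2→A_3: (-7)(-9) − (-4)(-12) = 15
A_3→A_4: (-4)(8) − (0)(-9) = -32
A_4→A_5: (0)(2) − (1)(8) = -8
A_5→A_6: (1)(-8) − (7)(2) = -22
A_6→A_7: (7)(-14) − (15)(-8) = 22
A_7→A_1: (15)(-7) − (3)(-14) = -63
Σ = -173
Area = |Σ|/2 = 86.5.

86.5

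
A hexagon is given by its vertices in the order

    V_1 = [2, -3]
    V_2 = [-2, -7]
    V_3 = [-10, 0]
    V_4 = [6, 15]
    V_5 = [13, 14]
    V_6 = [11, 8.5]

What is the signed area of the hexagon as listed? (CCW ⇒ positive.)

Apply Gauss's area formula: 2A = Σ (x_i·y_{i+1} − x_{i+1}·y_i), indices taken mod 6.
Σ = (-20) + (-70) + (-150) + (-111) + (-43.5) + (-50) = -444.5
Signed area = Σ/2 = -222.25 (negative ⇒ clockwise traversal).

-222.25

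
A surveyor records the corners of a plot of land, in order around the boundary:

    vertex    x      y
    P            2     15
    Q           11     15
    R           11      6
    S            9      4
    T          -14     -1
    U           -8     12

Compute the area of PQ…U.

258.5

Apply the surveyor's formula: 2A = Σ (x_i·y_{i+1} − x_{i+1}·y_i), indices taken mod 6.
Σ = (-135) + (-99) + (-10) + (47) + (-176) + (-144) = -517
Area = |Σ|/2 = 258.5.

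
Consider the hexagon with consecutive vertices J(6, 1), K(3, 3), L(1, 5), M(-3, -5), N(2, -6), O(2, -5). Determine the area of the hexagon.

Apply the surveyor's formula: 2A = Σ (x_i·y_{i+1} − x_{i+1}·y_i), indices taken mod 6.
Σ = (15) + (12) + (10) + (28) + (2) + (32) = 99
Area = |Σ|/2 = 49.5.

49.5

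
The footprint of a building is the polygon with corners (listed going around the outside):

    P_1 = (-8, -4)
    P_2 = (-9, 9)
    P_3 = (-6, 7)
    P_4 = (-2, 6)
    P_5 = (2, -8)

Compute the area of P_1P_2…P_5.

Σ = (-108) + (-9) + (-22) + (4) + (-72) = -207
Area = |Σ|/2 = 103.5.

103.5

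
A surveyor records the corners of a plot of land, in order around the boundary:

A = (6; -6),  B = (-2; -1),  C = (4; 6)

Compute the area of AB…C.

Apply the shoelace formula: 2A = Σ (x_i·y_{i+1} − x_{i+1}·y_i), indices taken mod 3.
Σ = (-18) + (-8) + (-60) = -86
Area = |Σ|/2 = 43.

43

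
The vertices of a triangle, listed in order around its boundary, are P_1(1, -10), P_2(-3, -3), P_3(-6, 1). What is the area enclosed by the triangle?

2.5

P_1→P_2: (1)(-3) − (-3)(-10) = -33
P_2→P_3: (-3)(1) − (-6)(-3) = -21
P_3→P_1: (-6)(-10) − (1)(1) = 59
Σ = 5
Area = |Σ|/2 = 2.5.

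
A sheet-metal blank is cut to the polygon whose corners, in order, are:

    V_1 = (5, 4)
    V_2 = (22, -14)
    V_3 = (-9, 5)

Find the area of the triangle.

117.5

Apply Gauss's area formula: 2A = Σ (x_i·y_{i+1} − x_{i+1}·y_i), indices taken mod 3.
Σ = (-158) + (-16) + (-61) = -235
Area = |Σ|/2 = 117.5.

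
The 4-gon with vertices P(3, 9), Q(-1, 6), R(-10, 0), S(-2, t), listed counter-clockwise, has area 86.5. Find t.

-8

Write out the shoelace sum; only the two edges meeting at S involve t:
2·Area = [((-10)·t − (-2)·0) + ((-2)·9 − 3·t)] + 87
       = -13·t + 69 = 173
⇒ t = -8.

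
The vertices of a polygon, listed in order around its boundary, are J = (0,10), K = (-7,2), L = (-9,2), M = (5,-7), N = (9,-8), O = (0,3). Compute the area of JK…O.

Apply the shoelace formula: 2A = Σ (x_i·y_{i+1} − x_{i+1}·y_i), indices taken mod 6.
Cross-terms: 70, 4, 53, 23, 27, 0  ⇒  Σ = 177
Area = |Σ|/2 = 88.5.

88.5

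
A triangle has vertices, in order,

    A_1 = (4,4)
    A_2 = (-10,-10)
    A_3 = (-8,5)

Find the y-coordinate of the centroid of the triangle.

-1/3

Apply the shoelace (surveyor's) formula. First the cross-terms c_i = x_i·y_{i+1} − x_{i+1}·y_i:
  0, -130, -52  ⇒  2A = -182, A = -91.
Then Σ (y_i + y_{i+1})·c_i = 182, so ȳ = 182 / (6·(-91)) = -1/3.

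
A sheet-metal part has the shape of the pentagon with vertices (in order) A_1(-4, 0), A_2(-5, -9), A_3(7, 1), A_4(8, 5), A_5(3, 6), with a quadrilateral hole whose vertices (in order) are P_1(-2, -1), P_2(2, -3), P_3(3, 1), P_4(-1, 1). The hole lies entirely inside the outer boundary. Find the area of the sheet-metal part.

Outer boundary:
Apply the shoelace formula: 2A = Σ (x_i·y_{i+1} − x_{i+1}·y_i), indices taken mod 5.
Cross-terms: 36, 58, 27, 33, 24  ⇒  Σ = 178
Area = |Σ|/2 = 89.
Hole:
Apply the shoelace formula: 2A = Σ (x_i·y_{i+1} − x_{i+1}·y_i), indices taken mod 4.
P_1→P_2: (-2)(-3) − (2)(-1) = 8
P_2→P_3: (2)(1) − (3)(-3) = 11
P_3→P_4: (3)(1) − (-1)(1) = 4
P_4→P_1: (-1)(-1) − (-2)(1) = 3
Σ = 26
Area = |Σ|/2 = 13.
Net area = 89 − 13 = 76.

76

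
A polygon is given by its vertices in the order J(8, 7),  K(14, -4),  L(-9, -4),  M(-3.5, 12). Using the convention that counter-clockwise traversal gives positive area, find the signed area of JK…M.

-232.25

Cross-terms: -130, -92, -122, -120.5  ⇒  Σ = -464.5
Signed area = Σ/2 = -232.25 (negative ⇒ clockwise traversal).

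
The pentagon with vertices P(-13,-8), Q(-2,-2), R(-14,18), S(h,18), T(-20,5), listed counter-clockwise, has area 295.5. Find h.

-24

Write out the shoelace sum; only the two edges meeting at S involve h:
2·Area = [((-14)·18 − h·18) + (h·5 − (-20)·18)] + 171
       = -13·h + 279 = 591
⇒ h = -24.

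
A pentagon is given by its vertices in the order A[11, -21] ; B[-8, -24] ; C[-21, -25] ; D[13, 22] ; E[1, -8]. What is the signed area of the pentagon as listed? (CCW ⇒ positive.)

-466

A→B: (11)(-24) − (-8)(-21) = -432
B→C: (-8)(-25) − (-21)(-24) = -304
C→D: (-21)(22) − (13)(-25) = -137
D→E: (13)(-8) − (1)(22) = -126
E→A: (1)(-21) − (11)(-8) = 67
Σ = -932
Signed area = Σ/2 = -466 (negative ⇒ clockwise traversal).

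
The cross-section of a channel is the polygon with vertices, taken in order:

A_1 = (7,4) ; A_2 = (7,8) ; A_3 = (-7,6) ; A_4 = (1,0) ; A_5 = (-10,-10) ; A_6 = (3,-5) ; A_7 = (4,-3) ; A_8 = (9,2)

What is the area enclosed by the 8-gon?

129

Apply Gauss's area formula: 2A = Σ (x_i·y_{i+1} − x_{i+1}·y_i), indices taken mod 8.
Σ = (28) + (98) + (-6) + (-10) + (80) + (11) + (35) + (22) = 258
Area = |Σ|/2 = 129.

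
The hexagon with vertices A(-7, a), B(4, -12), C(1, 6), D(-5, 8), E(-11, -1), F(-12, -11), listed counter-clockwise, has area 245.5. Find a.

-13

Write out the shoelace sum; only the two edges meeting at A involve a:
2·Area = [((-12)·a − (-7)·(-11)) + ((-7)·(-12) − 4·a)] + 276
       = -16·a + 283 = 491
⇒ a = -13.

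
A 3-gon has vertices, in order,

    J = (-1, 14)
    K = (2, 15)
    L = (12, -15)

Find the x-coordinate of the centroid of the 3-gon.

Apply the shoelace (surveyor's) formula. First the cross-terms c_i = x_i·y_{i+1} − x_{i+1}·y_i:
  -43, -210, 153  ⇒  2A = -100, A = -50.
Then Σ (x_i + x_{i+1})·c_i = -1300, so x̄ = -1300 / (6·(-50)) = 13/3.

13/3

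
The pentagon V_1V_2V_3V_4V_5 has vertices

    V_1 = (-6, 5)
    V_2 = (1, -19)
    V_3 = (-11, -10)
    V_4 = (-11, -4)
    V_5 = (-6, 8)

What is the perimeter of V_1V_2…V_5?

|V_1V_2| = √((7)² + (-24)²) = √625 = 25
|V_2V_3| = √((-12)² + (9)²) = √225 = 15
|V_3V_4| = √((0)² + (6)²) = √36 = 6
|V_4V_5| = √((5)² + (12)²) = √169 = 13
|V_5V_1| = √((0)² + (-3)²) = √9 = 3
Perimeter = 25 + 15 + 6 + 13 + 3 = 62.

62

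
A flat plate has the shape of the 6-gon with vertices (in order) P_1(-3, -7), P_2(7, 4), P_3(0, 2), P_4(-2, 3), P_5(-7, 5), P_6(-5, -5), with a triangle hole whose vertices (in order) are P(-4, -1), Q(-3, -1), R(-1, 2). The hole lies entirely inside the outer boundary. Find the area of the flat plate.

Outer boundary:
Apply the shoelace formula: 2A = Σ (x_i·y_{i+1} − x_{i+1}·y_i), indices taken mod 6.
Σ = (37) + (14) + (4) + (11) + (60) + (20) = 146
Area = |Σ|/2 = 73.
Hole:
Apply Gauss's area formula: 2A = Σ (x_i·y_{i+1} − x_{i+1}·y_i), indices taken mod 3.
P→Q: (-4)(-1) − (-3)(-1) = 1
Q→R: (-3)(2) − (-1)(-1) = -7
R→P: (-1)(-1) − (-4)(2) = 9
Σ = 3
Area = |Σ|/2 = 1.5.
Net area = 73 − 1.5 = 71.5.

71.5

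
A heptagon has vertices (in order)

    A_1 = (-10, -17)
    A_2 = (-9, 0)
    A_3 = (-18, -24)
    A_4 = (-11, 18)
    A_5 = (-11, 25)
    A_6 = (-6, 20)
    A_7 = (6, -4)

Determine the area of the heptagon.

Σ = (-153) + (216) + (-588) + (-77) + (-70) + (-96) + (-142) = -910
Area = |Σ|/2 = 455.

455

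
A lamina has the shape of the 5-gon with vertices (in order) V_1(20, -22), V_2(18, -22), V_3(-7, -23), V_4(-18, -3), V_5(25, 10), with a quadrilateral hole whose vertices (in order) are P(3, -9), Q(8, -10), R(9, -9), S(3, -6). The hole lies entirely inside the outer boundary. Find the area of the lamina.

Outer boundary:
Cross-terms: -44, -568, -393, -105, -750  ⇒  Σ = -1860
Area = |Σ|/2 = 930.
Hole:
Apply the surveyor's formula: 2A = Σ (x_i·y_{i+1} − x_{i+1}·y_i), indices taken mod 4.
Σ = (42) + (18) + (-27) + (-9) = 24
Area = |Σ|/2 = 12.
Net area = 930 − 12 = 918.

918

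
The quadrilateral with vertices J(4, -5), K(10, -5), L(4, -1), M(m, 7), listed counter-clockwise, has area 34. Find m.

-7

The doubled signed area Σ (x_i y_{i+1} − x_{i+1} y_i) is linear in m.
With m=0 it equals 40; the coefficient of m is -4 (from the two edges through M).
So -4·m + 40 = 2·34 = 68 ⇒ m = -7.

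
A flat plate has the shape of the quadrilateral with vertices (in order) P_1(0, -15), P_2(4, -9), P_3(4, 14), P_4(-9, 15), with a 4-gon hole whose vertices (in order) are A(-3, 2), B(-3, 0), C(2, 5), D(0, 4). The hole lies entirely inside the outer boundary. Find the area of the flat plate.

Outer boundary:
Apply the shoelace formula: 2A = Σ (x_i·y_{i+1} − x_{i+1}·y_i), indices taken mod 4.
Σ = (60) + (92) + (186) + (135) = 473
Area = |Σ|/2 = 236.5.
Hole:
Apply the surveyor's formula: 2A = Σ (x_i·y_{i+1} − x_{i+1}·y_i), indices taken mod 4.
Σ = (6) + (-15) + (8) + (12) = 11
Area = |Σ|/2 = 5.5.
Net area = 236.5 − 5.5 = 231.

231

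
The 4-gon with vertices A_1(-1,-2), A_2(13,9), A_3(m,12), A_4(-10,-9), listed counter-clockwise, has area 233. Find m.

The doubled signed area Σ (x_i y_{i+1} − x_{i+1} y_i) is linear in m.
With m=0 it equals 304; the coefficient of m is -18 (from the two edges through A_3).
So -18·m + 304 = 2·233 = 466 ⇒ m = -9.

-9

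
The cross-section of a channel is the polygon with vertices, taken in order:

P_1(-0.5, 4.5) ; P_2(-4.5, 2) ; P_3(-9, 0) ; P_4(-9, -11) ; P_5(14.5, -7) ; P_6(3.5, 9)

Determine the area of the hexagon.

Apply the shoelace (surveyor's) formula: 2A = Σ (x_i·y_{i+1} − x_{i+1}·y_i), indices taken mod 6.
P_1→P_2: (-0.5)(2) − (-4.5)(4.5) = 19.25
P_2→P_3: (-4.5)(0) − (-9)(2) = 18
P_3→P_4: (-9)(-11) − (-9)(0) = 99
P_4→P_5: (-9)(-7) − (14.5)(-11) = 222.5
P_5→P_6: (14.5)(9) − (3.5)(-7) = 155
P_6→P_1: (3.5)(4.5) − (-0.5)(9) = 20.25
Σ = 534
Area = |Σ|/2 = 267.

267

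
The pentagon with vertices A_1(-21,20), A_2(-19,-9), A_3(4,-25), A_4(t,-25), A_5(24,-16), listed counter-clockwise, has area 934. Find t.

16

The doubled signed area Σ (x_i y_{i+1} − x_{i+1} y_i) is linear in t.
With t=0 it equals 1724; the coefficient of t is 9 (from the two edges through A_4).
So 9·t + 1724 = 2·934 = 1868 ⇒ t = 16.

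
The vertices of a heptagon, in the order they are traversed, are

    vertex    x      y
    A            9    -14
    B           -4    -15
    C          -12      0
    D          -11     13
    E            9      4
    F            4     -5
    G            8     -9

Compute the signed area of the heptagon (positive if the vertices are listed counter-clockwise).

A→B: (9)(-15) − (-4)(-14) = -191
B→C: (-4)(0) − (-12)(-15) = -180
C→D: (-12)(13) − (-11)(0) = -156
D→E: (-11)(4) − (9)(13) = -161
E→F: (9)(-5) − (4)(4) = -61
F→G: (4)(-9) − (8)(-5) = 4
G→A: (8)(-14) − (9)(-9) = -31
Σ = -776
Signed area = Σ/2 = -388 (negative ⇒ clockwise traversal).

-388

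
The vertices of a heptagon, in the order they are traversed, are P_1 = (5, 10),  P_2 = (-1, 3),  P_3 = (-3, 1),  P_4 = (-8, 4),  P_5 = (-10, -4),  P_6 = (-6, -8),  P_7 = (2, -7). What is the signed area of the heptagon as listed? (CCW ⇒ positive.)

Apply the shoelace (surveyor's) formula: 2A = Σ (x_i·y_{i+1} − x_{i+1}·y_i), indices taken mod 7.
P_1→P_2: (5)(3) − (-1)(10) = 25
P_2→P_3: (-1)(1) − (-3)(3) = 8
P_3→P_4: (-3)(4) − (-8)(1) = -4
P_4→P_5: (-8)(-4) − (-10)(4) = 72
P_5→P_6: (-10)(-8) − (-6)(-4) = 56
P_6→P_7: (-6)(-7) − (2)(-8) = 58
P_7→P_1: (2)(10) − (5)(-7) = 55
Σ = 270
Signed area = Σ/2 = 135 (positive ⇒ counter-clockwise traversal).

135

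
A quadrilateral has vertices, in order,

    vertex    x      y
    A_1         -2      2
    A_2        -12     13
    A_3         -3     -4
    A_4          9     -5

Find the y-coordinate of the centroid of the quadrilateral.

0.625

Apply the surveyor's formula. First the cross-terms c_i = x_i·y_{i+1} − x_{i+1}·y_i:
  -2, 87, 51, 8  ⇒  2A = 144, A = 72.
Then Σ (y_i + y_{i+1})·c_i = 270, so ȳ = 270 / (6·72) = 0.625.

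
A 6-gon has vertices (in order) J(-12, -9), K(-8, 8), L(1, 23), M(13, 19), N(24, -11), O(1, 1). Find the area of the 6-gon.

Apply the surveyor's formula: 2A = Σ (x_i·y_{i+1} − x_{i+1}·y_i), indices taken mod 6.
J→K: (-12)(8) − (-8)(-9) = -168
K→L: (-8)(23) − (1)(8) = -192
L→M: (1)(19) − (13)(23) = -280
M→N: (13)(-11) − (24)(19) = -599
N→O: (24)(1) − (1)(-11) = 35
O→J: (1)(-9) − (-12)(1) = 3
Σ = -1201
Area = |Σ|/2 = 600.5.

600.5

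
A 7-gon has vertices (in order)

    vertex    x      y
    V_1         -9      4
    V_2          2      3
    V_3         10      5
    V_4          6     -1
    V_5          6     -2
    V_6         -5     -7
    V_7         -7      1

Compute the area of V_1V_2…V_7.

113

Σ = (-35) + (-20) + (-40) + (-6) + (-52) + (-54) + (-19) = -226
Area = |Σ|/2 = 113.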